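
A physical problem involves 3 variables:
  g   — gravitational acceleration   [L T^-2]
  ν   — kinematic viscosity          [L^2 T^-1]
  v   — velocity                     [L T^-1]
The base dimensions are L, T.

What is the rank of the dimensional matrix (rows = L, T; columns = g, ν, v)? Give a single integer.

2

Dimensional matrix (L×T by g×ν×v):
  L: [ 1  2  1]
  T: [-2 -1 -1]
Row reduction gives pivot columns g,ν; rank = 2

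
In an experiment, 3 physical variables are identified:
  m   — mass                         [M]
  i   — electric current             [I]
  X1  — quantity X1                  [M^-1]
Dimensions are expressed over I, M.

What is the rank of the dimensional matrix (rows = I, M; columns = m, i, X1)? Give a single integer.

2

Exponent matrix [I,M] × [m,i,X1]:
  I: [ 0  1  0]
  M: [ 1  0 -1]
Row reduction gives pivot columns m,i; rank = 2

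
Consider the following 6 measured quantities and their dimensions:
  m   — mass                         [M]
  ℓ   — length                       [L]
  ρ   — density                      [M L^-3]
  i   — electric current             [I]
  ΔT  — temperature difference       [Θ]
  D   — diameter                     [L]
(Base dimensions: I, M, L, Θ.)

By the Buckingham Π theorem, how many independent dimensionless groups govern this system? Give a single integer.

Write exponents as rows I,M,L,Θ / cols m,ℓ,ρ,i,ΔT,D:
  I: [ 0  0  0  1  0  0]
  M: [ 1  0  1  0  0  0]
  L: [ 0  1 -3  0  0  1]
  Θ: [ 0  0  0  0  1  0]
RREF → pivots at {m,ℓ,i,ΔT} ⇒ r = 4
6 vars − rank 4 = 2 Π groups

2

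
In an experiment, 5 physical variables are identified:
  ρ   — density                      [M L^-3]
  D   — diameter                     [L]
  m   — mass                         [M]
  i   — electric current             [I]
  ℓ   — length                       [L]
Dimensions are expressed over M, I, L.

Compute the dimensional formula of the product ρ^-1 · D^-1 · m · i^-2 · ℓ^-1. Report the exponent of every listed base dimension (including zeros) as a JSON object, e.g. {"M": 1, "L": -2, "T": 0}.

Exponent matrix [M,I,L] × [ρ,D,m,i,ℓ]:
  M: [ 1  0  1  0  0]
  I: [ 0  0  0  1  0]
  L: [-3  1  0  0  1]
  [M]: (-1)·1+(-1)·0+(1)·1+(-2)·0+(-1)·0 = 0
  [I]: (-1)·0+(-1)·0+(1)·0+(-2)·1+(-1)·0 = -2
  [L]: (-1)·-3+(-1)·1+(1)·0+(-2)·0+(-1)·1 = 1
⇒ I^-2 L

{"M": 0, "I": -2, "L": 1}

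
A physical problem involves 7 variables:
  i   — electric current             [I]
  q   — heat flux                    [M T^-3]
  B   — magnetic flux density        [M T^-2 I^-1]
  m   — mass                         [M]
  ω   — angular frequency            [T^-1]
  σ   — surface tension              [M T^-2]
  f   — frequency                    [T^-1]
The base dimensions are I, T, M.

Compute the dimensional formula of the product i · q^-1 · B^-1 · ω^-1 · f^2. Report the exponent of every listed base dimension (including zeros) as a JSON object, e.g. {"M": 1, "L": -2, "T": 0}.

{"I": 2, "T": 4, "M": -2}

Exponent matrix [I,T,M] × [i,q,B,m,ω,σ,f]:
  I: [ 1  0 -1  0  0  0  0]
  T: [ 0 -3 -2  0 -1 -2 -1]
  M: [ 0  1  1  1  0  1  0]
  [I]: (1)·1+(-1)·0+(-1)·-1+(-1)·0+(2)·0 = 2
  [T]: (1)·0+(-1)·-3+(-1)·-2+(-1)·-1+(2)·-1 = 4
  [M]: (1)·0+(-1)·1+(-1)·1+(-1)·0+(2)·0 = -2
⇒ I^2 T^4 M^-2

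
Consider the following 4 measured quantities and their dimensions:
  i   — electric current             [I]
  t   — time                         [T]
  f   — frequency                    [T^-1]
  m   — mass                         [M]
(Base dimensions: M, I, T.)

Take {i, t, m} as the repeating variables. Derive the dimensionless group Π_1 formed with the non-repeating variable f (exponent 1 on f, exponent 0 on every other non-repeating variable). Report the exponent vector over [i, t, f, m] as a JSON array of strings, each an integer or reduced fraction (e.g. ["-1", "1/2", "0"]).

Dimensional matrix (M×I×T by i×t×f×m):
  M: [ 0  0  0  1]
  I: [ 1  0  0  0]
  T: [ 0  1 -1  0]
RREF → pivots at {i,t,m} ⇒ r = 3
Repeat: i,t,m; free: f
RREF:
  r0: [   1    0    0    0]
  r1: [   0    1   -1    0]
  r2: [   0    0    0    1]
Fix exponent of f at 1; solve each RREF row for its pivot's exponent:
  r0: exp(i) + (0)·1 = 0 ⇒ exp(i) = 0
  r1: exp(t) + (-1)·1 = 0 ⇒ exp(t) = 1
  r2: exp(m) + (0)·1 = 0 ⇒ exp(m) = 0
Π_1 = t · f

["0", "1", "1", "0"]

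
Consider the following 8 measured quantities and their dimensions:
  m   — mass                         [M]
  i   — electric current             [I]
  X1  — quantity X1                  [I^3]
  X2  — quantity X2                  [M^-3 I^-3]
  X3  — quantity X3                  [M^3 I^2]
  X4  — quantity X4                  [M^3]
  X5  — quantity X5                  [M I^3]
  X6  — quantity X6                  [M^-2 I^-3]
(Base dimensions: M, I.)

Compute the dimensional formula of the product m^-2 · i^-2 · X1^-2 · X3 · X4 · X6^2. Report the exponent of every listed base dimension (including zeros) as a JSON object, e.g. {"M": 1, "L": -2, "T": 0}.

{"M": 0, "I": -12}

Exponent matrix [M,I] × [m,i,X1,X2,X3,X4,X5,X6]:
  M: [ 1  0  0 -3  3  3  1 -2]
  I: [ 0  1  3 -3  2  0  3 -3]
  [M]: (-2)·1+(-2)·0+(-2)·0+(1)·3+(1)·3+(2)·-2 = 0
  [I]: (-2)·0+(-2)·1+(-2)·3+(1)·2+(1)·0+(2)·-3 = -12
⇒ I^-12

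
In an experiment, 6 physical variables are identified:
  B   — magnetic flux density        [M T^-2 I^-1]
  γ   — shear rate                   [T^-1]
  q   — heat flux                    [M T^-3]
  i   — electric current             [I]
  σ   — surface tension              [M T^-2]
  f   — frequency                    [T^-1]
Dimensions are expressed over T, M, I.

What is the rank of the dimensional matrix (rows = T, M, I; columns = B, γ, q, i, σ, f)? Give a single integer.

Exponent matrix [T,M,I] × [B,γ,q,i,σ,f]:
  T: [-2 -1 -3  0 -2 -1]
  M: [ 1  0  1  0  1  0]
  I: [-1  0  0  1  0  0]
RREF → pivots at {B,γ,q} ⇒ r = 3

3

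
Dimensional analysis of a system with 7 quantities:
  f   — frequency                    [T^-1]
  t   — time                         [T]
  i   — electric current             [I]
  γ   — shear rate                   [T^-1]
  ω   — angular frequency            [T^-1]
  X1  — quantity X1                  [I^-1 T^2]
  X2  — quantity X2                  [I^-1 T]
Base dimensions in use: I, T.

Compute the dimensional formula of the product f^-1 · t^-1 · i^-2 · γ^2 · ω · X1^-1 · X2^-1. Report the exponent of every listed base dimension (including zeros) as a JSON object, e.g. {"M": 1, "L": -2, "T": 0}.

Write exponents as rows I,T / cols f,t,i,γ,ω,X1,X2:
  I: [ 0  0  1  0  0 -1 -1]
  T: [-1  1  0 -1 -1  2  1]
  [I]: (-1)·0+(-1)·0+(-2)·1+(2)·0+(1)·0+(-1)·-1+(-1)·-1 = 0
  [T]: (-1)·-1+(-1)·1+(-2)·0+(2)·-1+(1)·-1+(-1)·2+(-1)·1 = -6
⇒ T^-6

{"I": 0, "T": -6}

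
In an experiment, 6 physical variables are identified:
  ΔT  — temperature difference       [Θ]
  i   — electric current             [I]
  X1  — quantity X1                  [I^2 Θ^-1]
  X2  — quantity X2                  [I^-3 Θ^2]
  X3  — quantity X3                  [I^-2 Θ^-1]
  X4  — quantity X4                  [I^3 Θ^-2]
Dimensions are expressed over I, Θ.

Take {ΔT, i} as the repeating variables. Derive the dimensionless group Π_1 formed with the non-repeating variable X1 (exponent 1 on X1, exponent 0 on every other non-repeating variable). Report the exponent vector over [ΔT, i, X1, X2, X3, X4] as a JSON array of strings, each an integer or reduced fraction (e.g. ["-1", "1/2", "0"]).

["1", "-2", "1", "0", "0", "0"]

Write exponents as rows I,Θ / cols ΔT,i,X1,X2,X3,X4:
  I: [ 0  1  2 -3 -2  3]
  Θ: [ 1  0 -1  2 -1 -2]
RREF → pivots at {ΔT,i} ⇒ r = 2
Repeat: ΔT,i; free: X1,X2,X3,X4
RREF:
  r0: [   1    0   -1    2   -1   -2]
  r1: [   0    1    2   -3   -2    3]
Fix exponent of X1 at 1, X2 at 0, X3 at 0, X4 at 0; solve each RREF row for its pivot's exponent:
  r0: exp(ΔT) + (-1)·1 = 0 ⇒ exp(ΔT) = 1
  r1: exp(i) + (2)·1 = 0 ⇒ exp(i) = -2
Π_1 = ΔT · i^-2 · X1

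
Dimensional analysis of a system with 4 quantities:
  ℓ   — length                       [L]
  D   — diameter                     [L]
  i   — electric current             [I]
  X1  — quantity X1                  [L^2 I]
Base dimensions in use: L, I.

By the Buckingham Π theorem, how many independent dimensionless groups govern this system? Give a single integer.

Write exponents as rows L,I / cols ℓ,D,i,X1:
  L: [ 1  1  0  2]
  I: [ 0  0  1  1]
Echelon form has 2 nonzero rows (pivots: ℓ,i)
4 vars − rank 2 = 2 Π groups

2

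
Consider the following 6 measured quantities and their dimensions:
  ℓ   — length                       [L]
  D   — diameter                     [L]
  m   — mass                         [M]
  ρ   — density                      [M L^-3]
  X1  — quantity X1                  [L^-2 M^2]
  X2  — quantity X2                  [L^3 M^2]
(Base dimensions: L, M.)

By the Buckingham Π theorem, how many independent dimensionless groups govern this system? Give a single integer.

4

Exponent matrix [L,M] × [ℓ,D,m,ρ,X1,X2]:
  L: [ 1  1  0 -3 -2  3]
  M: [ 0  0  1  1  2  2]
RREF → pivots at {ℓ,m} ⇒ r = 2
6 vars − rank 2 = 4 Π groups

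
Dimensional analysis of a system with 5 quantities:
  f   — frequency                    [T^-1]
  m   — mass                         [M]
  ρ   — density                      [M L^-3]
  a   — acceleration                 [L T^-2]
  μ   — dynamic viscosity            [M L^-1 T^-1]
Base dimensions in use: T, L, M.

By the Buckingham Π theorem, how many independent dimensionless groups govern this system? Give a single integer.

Write exponents as rows T,L,M / cols f,m,ρ,a,μ:
  T: [-1  0  0 -2 -1]
  L: [ 0  0 -3  1 -1]
  M: [ 0  1  1  0  1]
RREF → pivots at {f,m,ρ} ⇒ r = 3
5 vars − rank 3 = 2 Π groups

2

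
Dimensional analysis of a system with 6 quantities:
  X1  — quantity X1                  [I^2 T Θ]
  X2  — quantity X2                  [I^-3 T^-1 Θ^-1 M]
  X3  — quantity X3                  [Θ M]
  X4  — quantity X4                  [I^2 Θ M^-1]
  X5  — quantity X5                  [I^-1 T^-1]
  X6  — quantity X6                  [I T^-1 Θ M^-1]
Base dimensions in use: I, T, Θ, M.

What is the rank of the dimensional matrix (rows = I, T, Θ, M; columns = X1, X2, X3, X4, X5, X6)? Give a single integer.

3

Exponent matrix [I,T,Θ,M] × [X1,X2,X3,X4,X5,X6]:
  I: [ 2 -3  0  2 -1  1]
  T: [ 1 -1  0  0 -1 -1]
  Θ: [ 1 -1  1  1  0  1]
  M: [ 0  1  1 -1  0 -1]
RREF → pivots at {X1,X2,X3} ⇒ r = 3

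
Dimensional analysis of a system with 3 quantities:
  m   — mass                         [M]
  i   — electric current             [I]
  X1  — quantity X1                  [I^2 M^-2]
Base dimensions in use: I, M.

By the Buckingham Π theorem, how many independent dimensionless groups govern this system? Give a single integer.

1

Dimensional matrix (I×M by m×i×X1):
  I: [ 0  1  2]
  M: [ 1  0 -2]
Echelon form has 2 nonzero rows (pivots: m,i)
Π count = n − r = 3 − 2 = 1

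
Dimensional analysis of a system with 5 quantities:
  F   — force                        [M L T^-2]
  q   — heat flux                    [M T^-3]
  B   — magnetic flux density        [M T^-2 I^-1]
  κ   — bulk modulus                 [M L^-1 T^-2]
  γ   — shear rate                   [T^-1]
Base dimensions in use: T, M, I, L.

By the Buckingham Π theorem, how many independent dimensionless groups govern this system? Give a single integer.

1

Exponent matrix [T,M,I,L] × [F,q,B,κ,γ]:
  T: [-2 -3 -2 -2 -1]
  M: [ 1  1  1  1  0]
  I: [ 0  0 -1  0  0]
  L: [ 1  0  0 -1  0]
Row reduction gives pivot columns F,q,B,κ; rank = 4
5 vars − rank 4 = 1 Π group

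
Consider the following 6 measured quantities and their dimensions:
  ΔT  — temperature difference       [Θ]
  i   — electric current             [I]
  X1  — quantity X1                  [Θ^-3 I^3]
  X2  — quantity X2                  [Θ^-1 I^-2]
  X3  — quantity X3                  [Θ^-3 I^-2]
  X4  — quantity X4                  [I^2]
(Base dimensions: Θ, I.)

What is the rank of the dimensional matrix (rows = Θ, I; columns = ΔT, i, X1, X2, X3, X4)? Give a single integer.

2

Exponent matrix [Θ,I] × [ΔT,i,X1,X2,X3,X4]:
  Θ: [ 1  0 -3 -1 -3  0]
  I: [ 0  1  3 -2 -2  2]
RREF → pivots at {ΔT,i} ⇒ r = 2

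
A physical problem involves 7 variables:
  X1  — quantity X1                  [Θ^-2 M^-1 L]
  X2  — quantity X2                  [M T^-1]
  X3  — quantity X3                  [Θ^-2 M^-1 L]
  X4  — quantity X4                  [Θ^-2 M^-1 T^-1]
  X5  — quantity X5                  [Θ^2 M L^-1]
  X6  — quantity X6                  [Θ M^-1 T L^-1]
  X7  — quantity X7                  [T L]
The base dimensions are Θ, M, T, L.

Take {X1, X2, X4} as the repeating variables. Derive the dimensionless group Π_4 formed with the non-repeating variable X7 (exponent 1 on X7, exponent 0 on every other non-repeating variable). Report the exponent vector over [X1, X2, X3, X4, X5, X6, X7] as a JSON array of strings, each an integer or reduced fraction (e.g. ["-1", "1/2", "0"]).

Write exponents as rows Θ,M,T,L / cols X1,X2,X3,X4,X5,X6,X7:
  Θ: [-2  0 -2 -2  2  1  0]
  M: [-1  1 -1 -1  1 -1  0]
  T: [ 0 -1  0 -1  0  1  1]
  L: [ 1  0  1  0 -1 -1  1]
RREF → pivots at {X1,X2,X4} ⇒ r = 3
Repeat: X1,X2,X4; free: X3,X5,X6,X7
RREF:
  r0: [   1    0    1    0   -1   -1    1]
  r1: [   0    1    0    0    0 -3/2    0]
  r2: [   0    0    0    1    0  1/2   -1]
  r3: [   0    0    0    0    0    0    0]
Fix exponent of X7 at 1, X3 at 0, X5 at 0, X6 at 0; solve each RREF row for its pivot's exponent:
  r0: exp(X1) + (1)·1 = 0 ⇒ exp(X1) = -1
  r1: exp(X2) + (0)·1 = 0 ⇒ exp(X2) = 0
  r2: exp(X4) + (-1)·1 = 0 ⇒ exp(X4) = 1
Π_4 = X1^-1 · X4 · X7

["-1", "0", "0", "1", "0", "0", "1"]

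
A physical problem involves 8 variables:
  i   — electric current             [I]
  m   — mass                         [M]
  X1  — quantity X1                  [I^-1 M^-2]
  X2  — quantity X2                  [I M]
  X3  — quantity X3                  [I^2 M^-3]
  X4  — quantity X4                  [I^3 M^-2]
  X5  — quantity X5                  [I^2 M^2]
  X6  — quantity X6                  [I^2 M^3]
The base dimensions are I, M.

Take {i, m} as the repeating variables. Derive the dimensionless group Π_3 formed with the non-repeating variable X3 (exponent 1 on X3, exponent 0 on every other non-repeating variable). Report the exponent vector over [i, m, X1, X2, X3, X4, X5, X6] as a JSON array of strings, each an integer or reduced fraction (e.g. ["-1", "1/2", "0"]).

["-2", "3", "0", "0", "1", "0", "0", "0"]

Exponent matrix [I,M] × [i,m,X1,X2,X3,X4,X5,X6]:
  I: [ 1  0 -1  1  2  3  2  2]
  M: [ 0  1 -2  1 -3 -2  2  3]
RREF → pivots at {i,m} ⇒ r = 2
Repeat: i,m; free: X1,X2,X3,X4,X5,X6
RREF:
  r0: [   1    0   -1    1    2    3    2    2]
  r1: [   0    1   -2    1   -3   -2    2    3]
Fix exponent of X3 at 1, X1 at 0, X2 at 0, X4 at 0, X5 at 0, X6 at 0; solve each RREF row for its pivot's exponent:
  r0: exp(i) + (2)·1 = 0 ⇒ exp(i) = -2
  r1: exp(m) + (-3)·1 = 0 ⇒ exp(m) = 3
Π_3 = i^-2 · m^3 · X3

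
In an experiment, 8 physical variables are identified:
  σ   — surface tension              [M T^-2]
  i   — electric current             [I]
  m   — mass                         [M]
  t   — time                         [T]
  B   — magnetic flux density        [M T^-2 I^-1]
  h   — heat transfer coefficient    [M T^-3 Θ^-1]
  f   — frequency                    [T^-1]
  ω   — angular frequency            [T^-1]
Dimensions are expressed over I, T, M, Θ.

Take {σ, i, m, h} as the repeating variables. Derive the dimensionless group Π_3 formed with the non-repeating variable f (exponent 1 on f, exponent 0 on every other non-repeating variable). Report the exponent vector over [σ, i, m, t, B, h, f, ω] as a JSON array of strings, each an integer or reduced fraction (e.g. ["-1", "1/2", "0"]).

["-1/2", "0", "1/2", "0", "0", "0", "1", "0"]

Exponent matrix [I,T,M,Θ] × [σ,i,m,t,B,h,f,ω]:
  I: [ 0  1  0  0 -1  0  0  0]
  T: [-2  0  0  1 -2 -3 -1 -1]
  M: [ 1  0  1  0  1  1  0  0]
  Θ: [ 0  0  0  0  0 -1  0  0]
RREF → pivots at {σ,i,m,h} ⇒ r = 4
Pivot set = {σ,i,m,h}, free = {t,B,f,ω}
RREF:
  r0: [   1    0    0 -1/2    1    0  1/2  1/2]
  r1: [   0    1    0    0   -1    0    0    0]
  r2: [   0    0    1  1/2    0    0 -1/2 -1/2]
  r3: [   0    0    0    0    0    1    0    0]
Fix exponent of f at 1, t at 0, B at 0, ω at 0; solve each RREF row for its pivot's exponent:
  r0: exp(σ) + (1/2)·1 = 0 ⇒ exp(σ) = -1/2
  r1: exp(i) + (0)·1 = 0 ⇒ exp(i) = 0
  r2: exp(m) + (-1/2)·1 = 0 ⇒ exp(m) = 1/2
  r3: exp(h) + (0)·1 = 0 ⇒ exp(h) = 0
Π_3 = σ^(-1/2) · m^(1/2) · f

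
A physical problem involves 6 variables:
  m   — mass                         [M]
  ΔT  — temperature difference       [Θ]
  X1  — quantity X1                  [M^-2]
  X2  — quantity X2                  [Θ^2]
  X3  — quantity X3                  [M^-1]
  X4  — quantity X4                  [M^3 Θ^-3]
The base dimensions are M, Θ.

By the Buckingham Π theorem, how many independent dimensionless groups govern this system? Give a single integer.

Dimensional matrix (M×Θ by m×ΔT×X1×X2×X3×X4):
  M: [ 1  0 -2  0 -1  3]
  Θ: [ 0  1  0  2  0 -3]
Row reduction gives pivot columns m,ΔT; rank = 2
Π count = n − r = 6 − 2 = 4

4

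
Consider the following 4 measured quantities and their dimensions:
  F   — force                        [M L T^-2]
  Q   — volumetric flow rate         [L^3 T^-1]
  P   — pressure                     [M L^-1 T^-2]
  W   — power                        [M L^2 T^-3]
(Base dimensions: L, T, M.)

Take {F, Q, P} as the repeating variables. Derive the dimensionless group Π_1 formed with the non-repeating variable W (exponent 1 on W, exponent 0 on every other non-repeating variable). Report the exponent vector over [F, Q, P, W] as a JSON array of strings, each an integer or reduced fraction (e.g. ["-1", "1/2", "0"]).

["0", "-1", "-1", "1"]

Dimensional matrix (L×T×M by F×Q×P×W):
  L: [ 1  3 -1  2]
  T: [-2 -1 -2 -3]
  M: [ 1  0  1  1]
RREF → pivots at {F,Q,P} ⇒ r = 3
Pivot set = {F,Q,P}, free = {W}
RREF:
  r0: [   1    0    0    0]
  r1: [   0    1    0    1]
  r2: [   0    0    1    1]
Fix exponent of W at 1; solve each RREF row for its pivot's exponent:
  r0: exp(F) + (0)·1 = 0 ⇒ exp(F) = 0
  r1: exp(Q) + (1)·1 = 0 ⇒ exp(Q) = -1
  r2: exp(P) + (1)·1 = 0 ⇒ exp(P) = -1
Π_1 = Q^-1 · P^-1 · W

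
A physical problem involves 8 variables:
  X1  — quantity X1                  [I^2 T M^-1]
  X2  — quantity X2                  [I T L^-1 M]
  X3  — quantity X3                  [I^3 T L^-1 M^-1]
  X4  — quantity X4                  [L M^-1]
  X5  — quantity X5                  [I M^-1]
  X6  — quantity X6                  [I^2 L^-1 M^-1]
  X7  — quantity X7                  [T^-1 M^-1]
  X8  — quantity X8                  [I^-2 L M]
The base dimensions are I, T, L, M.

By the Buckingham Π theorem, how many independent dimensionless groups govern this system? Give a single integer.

Write exponents as rows I,T,L,M / cols X1,X2,X3,X4,X5,X6,X7,X8:
  I: [ 2  1  3  0  1  2  0 -2]
  T: [ 1  1  1  0  0  0 -1  0]
  L: [ 0 -1 -1  1  0 -1  0  1]
  M: [-1  1 -1 -1 -1 -1 -1  1]
Echelon form has 3 nonzero rows (pivots: X1,X2,X3)
Π count = n − r = 8 − 3 = 5

5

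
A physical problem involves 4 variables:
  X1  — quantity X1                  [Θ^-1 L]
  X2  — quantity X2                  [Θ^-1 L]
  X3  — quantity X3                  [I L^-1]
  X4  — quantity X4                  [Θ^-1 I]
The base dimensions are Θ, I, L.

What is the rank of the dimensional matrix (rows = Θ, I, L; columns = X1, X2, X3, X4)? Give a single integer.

2

Write exponents as rows Θ,I,L / cols X1,X2,X3,X4:
  Θ: [-1 -1  0 -1]
  I: [ 0  0  1  1]
  L: [ 1  1 -1  0]
RREF → pivots at {X1,X3} ⇒ r = 2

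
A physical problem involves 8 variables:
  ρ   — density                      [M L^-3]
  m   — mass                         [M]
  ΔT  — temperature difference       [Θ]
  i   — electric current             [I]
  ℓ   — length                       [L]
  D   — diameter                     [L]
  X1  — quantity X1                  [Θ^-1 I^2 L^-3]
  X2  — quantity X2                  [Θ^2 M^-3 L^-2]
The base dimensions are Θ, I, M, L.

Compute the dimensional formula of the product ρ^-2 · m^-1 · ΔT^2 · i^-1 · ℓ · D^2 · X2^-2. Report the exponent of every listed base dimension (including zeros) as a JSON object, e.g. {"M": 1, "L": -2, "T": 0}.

Exponent matrix [Θ,I,M,L] × [ρ,m,ΔT,i,ℓ,D,X1,X2]:
  Θ: [ 0  0  1  0  0  0 -1  2]
  I: [ 0  0  0  1  0  0  2  0]
  M: [ 1  1  0  0  0  0  0 -3]
  L: [-3  0  0  0  1  1 -3 -2]
  [Θ]: (-2)·0+(-1)·0+(2)·1+(-1)·0+(1)·0+(2)·0+(-2)·2 = -2
  [I]: (-2)·0+(-1)·0+(2)·0+(-1)·1+(1)·0+(2)·0+(-2)·0 = -1
  [M]: (-2)·1+(-1)·1+(2)·0+(-1)·0+(1)·0+(2)·0+(-2)·-3 = 3
  [L]: (-2)·-3+(-1)·0+(2)·0+(-1)·0+(1)·1+(2)·1+(-2)·-2 = 13
⇒ Θ^-2 I^-1 M^3 L^13

{"Θ": -2, "I": -1, "M": 3, "L": 13}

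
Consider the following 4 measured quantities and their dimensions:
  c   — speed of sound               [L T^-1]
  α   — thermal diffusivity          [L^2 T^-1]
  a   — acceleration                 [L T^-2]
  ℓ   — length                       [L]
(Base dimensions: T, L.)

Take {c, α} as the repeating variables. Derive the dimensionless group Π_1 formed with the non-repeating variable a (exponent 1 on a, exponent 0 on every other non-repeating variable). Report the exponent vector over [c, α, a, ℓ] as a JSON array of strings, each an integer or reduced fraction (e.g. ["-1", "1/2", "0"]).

Exponent matrix [T,L] × [c,α,a,ℓ]:
  T: [-1 -1 -2  0]
  L: [ 1  2  1  1]
RREF → pivots at {c,α} ⇒ r = 2
Repeat: c,α; free: a,ℓ
RREF:
  r0: [   1    0    3   -1]
  r1: [   0    1   -1    1]
Fix exponent of a at 1, ℓ at 0; solve each RREF row for its pivot's exponent:
  r0: exp(c) + (3)·1 = 0 ⇒ exp(c) = -3
  r1: exp(α) + (-1)·1 = 0 ⇒ exp(α) = 1
Π_1 = c^-3 · α · a

["-3", "1", "1", "0"]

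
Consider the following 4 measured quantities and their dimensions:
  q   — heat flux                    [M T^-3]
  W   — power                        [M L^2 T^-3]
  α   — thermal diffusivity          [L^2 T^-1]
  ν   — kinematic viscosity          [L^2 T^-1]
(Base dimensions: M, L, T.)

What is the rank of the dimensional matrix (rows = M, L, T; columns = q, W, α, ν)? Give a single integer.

3

Dimensional matrix (M×L×T by q×W×α×ν):
  M: [ 1  1  0  0]
  L: [ 0  2  2  2]
  T: [-3 -3 -1 -1]
RREF → pivots at {q,W,α} ⇒ r = 3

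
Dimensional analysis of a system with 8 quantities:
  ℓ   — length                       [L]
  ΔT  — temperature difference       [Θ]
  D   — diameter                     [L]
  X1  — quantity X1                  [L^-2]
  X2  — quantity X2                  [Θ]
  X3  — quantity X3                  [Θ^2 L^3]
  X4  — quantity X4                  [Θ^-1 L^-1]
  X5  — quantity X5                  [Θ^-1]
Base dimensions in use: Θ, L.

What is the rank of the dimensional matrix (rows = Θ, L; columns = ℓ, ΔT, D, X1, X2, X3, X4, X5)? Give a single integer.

2

Write exponents as rows Θ,L / cols ℓ,ΔT,D,X1,X2,X3,X4,X5:
  Θ: [ 0  1  0  0  1  2 -1 -1]
  L: [ 1  0  1 -2  0  3 -1  0]
RREF → pivots at {ℓ,ΔT} ⇒ r = 2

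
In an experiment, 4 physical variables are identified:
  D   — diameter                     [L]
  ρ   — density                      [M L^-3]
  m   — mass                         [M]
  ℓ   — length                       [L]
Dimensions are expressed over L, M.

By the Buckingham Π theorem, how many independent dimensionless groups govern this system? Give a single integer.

2

Write exponents as rows L,M / cols D,ρ,m,ℓ:
  L: [ 1 -3  0  1]
  M: [ 0  1  1  0]
Row reduction gives pivot columns D,ρ; rank = 2
4 vars − rank 2 = 2 Π groups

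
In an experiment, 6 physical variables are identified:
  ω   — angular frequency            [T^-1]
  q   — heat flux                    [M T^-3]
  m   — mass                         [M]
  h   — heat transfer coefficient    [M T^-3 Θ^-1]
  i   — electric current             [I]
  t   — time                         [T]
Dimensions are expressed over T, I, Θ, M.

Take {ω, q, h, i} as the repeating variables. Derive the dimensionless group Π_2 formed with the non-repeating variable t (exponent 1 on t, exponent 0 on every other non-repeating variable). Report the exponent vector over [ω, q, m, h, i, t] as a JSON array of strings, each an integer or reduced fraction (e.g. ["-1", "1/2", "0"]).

Write exponents as rows T,I,Θ,M / cols ω,q,m,h,i,t:
  T: [-1 -3  0 -3  0  1]
  I: [ 0  0  0  0  1  0]
  Θ: [ 0  0  0 -1  0  0]
  M: [ 0  1  1  1  0  0]
Echelon form has 4 nonzero rows (pivots: ω,q,h,i)
Repeat: ω,q,h,i; free: m,t
RREF:
  r0: [   1    0   -3    0    0   -1]
  r1: [   0    1    1    0    0    0]
  r2: [   0    0    0    1    0    0]
  r3: [   0    0    0    0    1    0]
Fix exponent of t at 1, m at 0; solve each RREF row for its pivot's exponent:
  r0: exp(ω) + (-1)·1 = 0 ⇒ exp(ω) = 1
  r1: exp(q) + (0)·1 = 0 ⇒ exp(q) = 0
  r2: exp(h) + (0)·1 = 0 ⇒ exp(h) = 0
  r3: exp(i) + (0)·1 = 0 ⇒ exp(i) = 0
Π_2 = ω · t

["1", "0", "0", "0", "0", "1"]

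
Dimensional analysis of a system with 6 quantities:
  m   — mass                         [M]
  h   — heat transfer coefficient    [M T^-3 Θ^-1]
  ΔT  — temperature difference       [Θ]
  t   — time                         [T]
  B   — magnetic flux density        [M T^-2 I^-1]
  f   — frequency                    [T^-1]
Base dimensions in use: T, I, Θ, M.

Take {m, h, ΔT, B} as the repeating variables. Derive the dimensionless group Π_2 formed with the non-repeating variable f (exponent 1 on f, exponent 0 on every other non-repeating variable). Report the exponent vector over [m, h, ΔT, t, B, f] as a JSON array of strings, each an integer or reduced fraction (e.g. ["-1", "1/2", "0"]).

["1/3", "-1/3", "-1/3", "0", "0", "1"]

Write exponents as rows T,I,Θ,M / cols m,h,ΔT,t,B,f:
  T: [ 0 -3  0  1 -2 -1]
  I: [ 0  0  0  0 -1  0]
  Θ: [ 0 -1  1  0  0  0]
  M: [ 1  1  0  0  1  0]
RREF → pivots at {m,h,ΔT,B} ⇒ r = 4
Pivot set = {m,h,ΔT,B}, free = {t,f}
RREF:
  r0: [   1    0    0  1/3    0 -1/3]
  r1: [   0    1    0 -1/3    0  1/3]
  r2: [   0    0    1 -1/3    0  1/3]
  r3: [   0    0    0    0    1    0]
Fix exponent of f at 1, t at 0; solve each RREF row for its pivot's exponent:
  r0: exp(m) + (-1/3)·1 = 0 ⇒ exp(m) = 1/3
  r1: exp(h) + (1/3)·1 = 0 ⇒ exp(h) = -1/3
  r2: exp(ΔT) + (1/3)·1 = 0 ⇒ exp(ΔT) = -1/3
  r3: exp(B) + (0)·1 = 0 ⇒ exp(B) = 0
Π_2 = m^(1/3) · h^(-1/3) · ΔT^(-1/3) · f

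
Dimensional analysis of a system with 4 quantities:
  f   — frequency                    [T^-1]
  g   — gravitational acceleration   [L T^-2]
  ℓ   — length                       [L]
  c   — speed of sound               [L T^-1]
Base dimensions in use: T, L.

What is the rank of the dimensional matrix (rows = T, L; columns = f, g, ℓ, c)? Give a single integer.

2

Write exponents as rows T,L / cols f,g,ℓ,c:
  T: [-1 -2  0 -1]
  L: [ 0  1  1  1]
Echelon form has 2 nonzero rows (pivots: f,g)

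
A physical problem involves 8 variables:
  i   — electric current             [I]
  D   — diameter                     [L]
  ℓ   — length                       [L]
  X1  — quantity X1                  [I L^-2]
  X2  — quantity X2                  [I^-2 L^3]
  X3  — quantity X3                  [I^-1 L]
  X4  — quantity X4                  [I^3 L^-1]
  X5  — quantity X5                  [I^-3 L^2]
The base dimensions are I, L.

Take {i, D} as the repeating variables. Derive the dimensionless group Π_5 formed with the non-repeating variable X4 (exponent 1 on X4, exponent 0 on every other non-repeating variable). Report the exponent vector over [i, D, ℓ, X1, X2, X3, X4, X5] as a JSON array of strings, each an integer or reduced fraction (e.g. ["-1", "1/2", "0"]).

["-3", "1", "0", "0", "0", "0", "1", "0"]

Exponent matrix [I,L] × [i,D,ℓ,X1,X2,X3,X4,X5]:
  I: [ 1  0  0  1 -2 -1  3 -3]
  L: [ 0  1  1 -2  3  1 -1  2]
RREF → pivots at {i,D} ⇒ r = 2
Repeat: i,D; free: ℓ,X1,X2,X3,X4,X5
RREF:
  r0: [   1    0    0    1   -2   -1    3   -3]
  r1: [   0    1    1   -2    3    1   -1    2]
Fix exponent of X4 at 1, ℓ at 0, X1 at 0, X2 at 0, X3 at 0, X5 at 0; solve each RREF row for its pivot's exponent:
  r0: exp(i) + (3)·1 = 0 ⇒ exp(i) = -3
  r1: exp(D) + (-1)·1 = 0 ⇒ exp(D) = 1
Π_5 = i^-3 · D · X4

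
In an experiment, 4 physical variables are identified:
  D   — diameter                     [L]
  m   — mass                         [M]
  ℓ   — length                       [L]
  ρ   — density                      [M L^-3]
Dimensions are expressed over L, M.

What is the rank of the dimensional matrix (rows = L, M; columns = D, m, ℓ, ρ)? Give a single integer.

2

Dimensional matrix (L×M by D×m×ℓ×ρ):
  L: [ 1  0  1 -3]
  M: [ 0  1  0  1]
Echelon form has 2 nonzero rows (pivots: D,m)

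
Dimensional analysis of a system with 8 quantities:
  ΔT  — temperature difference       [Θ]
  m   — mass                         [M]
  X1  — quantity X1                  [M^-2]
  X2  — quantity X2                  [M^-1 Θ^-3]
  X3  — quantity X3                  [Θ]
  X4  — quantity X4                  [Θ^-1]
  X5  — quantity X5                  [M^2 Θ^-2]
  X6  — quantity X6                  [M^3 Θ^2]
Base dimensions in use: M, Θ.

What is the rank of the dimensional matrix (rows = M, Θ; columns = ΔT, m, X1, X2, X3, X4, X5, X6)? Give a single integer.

2

Exponent matrix [M,Θ] × [ΔT,m,X1,X2,X3,X4,X5,X6]:
  M: [ 0  1 -2 -1  0  0  2  3]
  Θ: [ 1  0  0 -3  1 -1 -2  2]
Row reduction gives pivot columns ΔT,m; rank = 2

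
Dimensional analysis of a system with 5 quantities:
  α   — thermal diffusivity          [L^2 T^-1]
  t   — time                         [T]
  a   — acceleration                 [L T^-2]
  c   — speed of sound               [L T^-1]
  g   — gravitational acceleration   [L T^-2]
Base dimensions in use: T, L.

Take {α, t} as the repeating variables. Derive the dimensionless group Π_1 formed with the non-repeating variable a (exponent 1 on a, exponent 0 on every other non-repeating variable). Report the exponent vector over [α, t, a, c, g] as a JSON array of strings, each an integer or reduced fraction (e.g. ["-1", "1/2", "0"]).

["-1/2", "3/2", "1", "0", "0"]

Write exponents as rows T,L / cols α,t,a,c,g:
  T: [-1  1 -2 -1 -2]
  L: [ 2  0  1  1  1]
Row reduction gives pivot columns α,t; rank = 2
Pivot set = {α,t}, free = {a,c,g}
RREF:
  r0: [   1    0  1/2  1/2  1/2]
  r1: [   0    1 -3/2 -1/2 -3/2]
Fix exponent of a at 1, c at 0, g at 0; solve each RREF row for its pivot's exponent:
  r0: exp(α) + (1/2)·1 = 0 ⇒ exp(α) = -1/2
  r1: exp(t) + (-3/2)·1 = 0 ⇒ exp(t) = 3/2
Π_1 = α^(-1/2) · t^(3/2) · a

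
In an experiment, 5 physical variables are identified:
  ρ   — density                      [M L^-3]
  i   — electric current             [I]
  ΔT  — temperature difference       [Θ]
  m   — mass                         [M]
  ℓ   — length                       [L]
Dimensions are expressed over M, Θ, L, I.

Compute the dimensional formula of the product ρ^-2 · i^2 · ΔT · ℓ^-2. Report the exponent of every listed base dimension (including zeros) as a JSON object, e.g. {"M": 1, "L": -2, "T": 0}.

Dimensional matrix (M×Θ×L×I by ρ×i×ΔT×m×ℓ):
  M: [ 1  0  0  1  0]
  Θ: [ 0  0  1  0  0]
  L: [-3  0  0  0  1]
  I: [ 0  1  0  0  0]
  [M]: (-2)·1+(2)·0+(1)·0+(-2)·0 = -2
  [Θ]: (-2)·0+(2)·0+(1)·1+(-2)·0 = 1
  [L]: (-2)·-3+(2)·0+(1)·0+(-2)·1 = 4
  [I]: (-2)·0+(2)·1+(1)·0+(-2)·0 = 2
⇒ M^-2 Θ L^4 I^2

{"M": -2, "Θ": 1, "L": 4, "I": 2}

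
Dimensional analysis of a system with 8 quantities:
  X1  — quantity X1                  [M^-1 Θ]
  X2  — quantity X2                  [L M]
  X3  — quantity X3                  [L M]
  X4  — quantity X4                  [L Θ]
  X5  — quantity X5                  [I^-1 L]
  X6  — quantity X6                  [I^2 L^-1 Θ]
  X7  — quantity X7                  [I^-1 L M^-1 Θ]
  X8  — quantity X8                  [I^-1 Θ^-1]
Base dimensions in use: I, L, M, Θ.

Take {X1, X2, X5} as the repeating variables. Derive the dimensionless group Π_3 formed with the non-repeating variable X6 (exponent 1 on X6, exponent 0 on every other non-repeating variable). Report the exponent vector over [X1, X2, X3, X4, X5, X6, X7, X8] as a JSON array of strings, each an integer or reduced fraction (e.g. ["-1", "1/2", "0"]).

["-1", "-1", "0", "0", "2", "1", "0", "0"]

Write exponents as rows I,L,M,Θ / cols X1,X2,X3,X4,X5,X6,X7,X8:
  I: [ 0  0  0  0 -1  2 -1 -1]
  L: [ 0  1  1  1  1 -1  1  0]
  M: [-1  1  1  0  0  0 -1  0]
  Θ: [ 1  0  0  1  0  1  1 -1]
RREF → pivots at {X1,X2,X5} ⇒ r = 3
Pivot set = {X1,X2,X5}, free = {X3,X4,X6,X7,X8}
RREF:
  r0: [   1    0    0    1    0    1    1   -1]
  r1: [   0    1    1    1    0    1    0   -1]
  r2: [   0    0    0    0    1   -2    1    1]
  r3: [   0    0    0    0    0    0    0    0]
Fix exponent of X6 at 1, X3 at 0, X4 at 0, X7 at 0, X8 at 0; solve each RREF row for its pivot's exponent:
  r0: exp(X1) + (1)·1 = 0 ⇒ exp(X1) = -1
  r1: exp(X2) + (1)·1 = 0 ⇒ exp(X2) = -1
  r2: exp(X5) + (-2)·1 = 0 ⇒ exp(X5) = 2
Π_3 = X1^-1 · X2^-1 · X5^2 · X6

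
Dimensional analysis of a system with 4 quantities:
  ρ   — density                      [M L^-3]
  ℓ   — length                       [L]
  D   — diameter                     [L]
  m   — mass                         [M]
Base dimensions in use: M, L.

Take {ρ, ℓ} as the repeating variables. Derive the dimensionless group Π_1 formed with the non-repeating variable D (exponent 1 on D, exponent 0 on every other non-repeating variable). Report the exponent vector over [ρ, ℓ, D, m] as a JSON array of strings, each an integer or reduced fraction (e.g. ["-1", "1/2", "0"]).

Write exponents as rows M,L / cols ρ,ℓ,D,m:
  M: [ 1  0  0  1]
  L: [-3  1  1  0]
Echelon form has 2 nonzero rows (pivots: ρ,ℓ)
Repeat: ρ,ℓ; free: D,m
RREF:
  r0: [   1    0    0    1]
  r1: [   0    1    1    3]
Fix exponent of D at 1, m at 0; solve each RREF row for its pivot's exponent:
  r0: exp(ρ) + (0)·1 = 0 ⇒ exp(ρ) = 0
  r1: exp(ℓ) + (1)·1 = 0 ⇒ exp(ℓ) = -1
Π_1 = ℓ^-1 · D

["0", "-1", "1", "0"]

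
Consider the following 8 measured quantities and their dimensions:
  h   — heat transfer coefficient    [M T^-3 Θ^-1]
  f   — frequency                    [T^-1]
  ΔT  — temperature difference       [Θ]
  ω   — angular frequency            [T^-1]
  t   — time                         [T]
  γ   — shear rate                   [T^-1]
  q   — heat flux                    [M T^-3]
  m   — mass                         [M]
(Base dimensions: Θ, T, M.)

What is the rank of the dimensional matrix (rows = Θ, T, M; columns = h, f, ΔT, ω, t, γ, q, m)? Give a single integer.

Exponent matrix [Θ,T,M] × [h,f,ΔT,ω,t,γ,q,m]:
  Θ: [-1  0  1  0  0  0  0  0]
  T: [-3 -1  0 -1  1 -1 -3  0]
  M: [ 1  0  0  0  0  0  1  1]
Echelon form has 3 nonzero rows (pivots: h,f,ΔT)

3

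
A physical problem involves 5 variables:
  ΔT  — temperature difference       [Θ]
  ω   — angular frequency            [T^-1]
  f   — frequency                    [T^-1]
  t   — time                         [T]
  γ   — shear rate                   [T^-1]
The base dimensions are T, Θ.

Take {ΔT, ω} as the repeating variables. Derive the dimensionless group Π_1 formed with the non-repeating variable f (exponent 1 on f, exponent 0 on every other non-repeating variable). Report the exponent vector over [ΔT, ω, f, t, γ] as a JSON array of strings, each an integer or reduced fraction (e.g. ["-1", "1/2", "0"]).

Write exponents as rows T,Θ / cols ΔT,ω,f,t,γ:
  T: [ 0 -1 -1  1 -1]
  Θ: [ 1  0  0  0  0]
Row reduction gives pivot columns ΔT,ω; rank = 2
Pivot set = {ΔT,ω}, free = {f,t,γ}
RREF:
  r0: [   1    0    0    0    0]
  r1: [   0    1    1   -1    1]
Fix exponent of f at 1, t at 0, γ at 0; solve each RREF row for its pivot's exponent:
  r0: exp(ΔT) + (0)·1 = 0 ⇒ exp(ΔT) = 0
  r1: exp(ω) + (1)·1 = 0 ⇒ exp(ω) = -1
Π_1 = ω^-1 · f

["0", "-1", "1", "0", "0"]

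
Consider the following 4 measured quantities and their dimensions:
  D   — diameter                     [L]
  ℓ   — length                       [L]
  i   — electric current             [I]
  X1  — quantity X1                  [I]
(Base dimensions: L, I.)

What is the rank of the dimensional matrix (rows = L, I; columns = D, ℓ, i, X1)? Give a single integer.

Dimensional matrix (L×I by D×ℓ×i×X1):
  L: [ 1  1  0  0]
  I: [ 0  0  1  1]
RREF → pivots at {D,i} ⇒ r = 2

2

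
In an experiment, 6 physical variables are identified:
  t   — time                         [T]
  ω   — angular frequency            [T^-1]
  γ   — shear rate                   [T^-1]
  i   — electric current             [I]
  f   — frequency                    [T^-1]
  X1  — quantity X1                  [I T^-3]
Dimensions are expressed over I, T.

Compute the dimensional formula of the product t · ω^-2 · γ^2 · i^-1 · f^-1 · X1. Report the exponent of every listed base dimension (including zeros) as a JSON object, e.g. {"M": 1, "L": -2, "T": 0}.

{"I": 0, "T": -1}

Dimensional matrix (I×T by t×ω×γ×i×f×X1):
  I: [ 0  0  0  1  0  1]
  T: [ 1 -1 -1  0 -1 -3]
  [I]: (1)·0+(-2)·0+(2)·0+(-1)·1+(-1)·0+(1)·1 = 0
  [T]: (1)·1+(-2)·-1+(2)·-1+(-1)·0+(-1)·-1+(1)·-3 = -1
⇒ T^-1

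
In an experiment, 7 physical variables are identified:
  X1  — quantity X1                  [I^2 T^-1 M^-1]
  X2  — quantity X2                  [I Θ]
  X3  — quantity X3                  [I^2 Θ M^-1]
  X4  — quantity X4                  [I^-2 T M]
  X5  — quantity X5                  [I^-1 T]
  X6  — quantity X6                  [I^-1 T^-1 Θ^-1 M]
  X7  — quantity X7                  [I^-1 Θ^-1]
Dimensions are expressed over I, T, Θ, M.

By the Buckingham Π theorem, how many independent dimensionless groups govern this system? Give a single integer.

Exponent matrix [I,T,Θ,M] × [X1,X2,X3,X4,X5,X6,X7]:
  I: [ 2  1  2 -2 -1 -1 -1]
  T: [-1  0  0  1  1 -1  0]
  Θ: [ 0  1  1  0  0 -1 -1]
  M: [-1  0 -1  1  0  1  0]
RREF → pivots at {X1,X2,X3} ⇒ r = 3
Π count = n − r = 7 − 3 = 4

4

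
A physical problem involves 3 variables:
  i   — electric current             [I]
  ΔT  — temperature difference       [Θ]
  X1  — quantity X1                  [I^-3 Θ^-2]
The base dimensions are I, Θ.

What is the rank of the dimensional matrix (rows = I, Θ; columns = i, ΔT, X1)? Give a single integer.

2

Dimensional matrix (I×Θ by i×ΔT×X1):
  I: [ 1  0 -3]
  Θ: [ 0  1 -2]
Row reduction gives pivot columns i,ΔT; rank = 2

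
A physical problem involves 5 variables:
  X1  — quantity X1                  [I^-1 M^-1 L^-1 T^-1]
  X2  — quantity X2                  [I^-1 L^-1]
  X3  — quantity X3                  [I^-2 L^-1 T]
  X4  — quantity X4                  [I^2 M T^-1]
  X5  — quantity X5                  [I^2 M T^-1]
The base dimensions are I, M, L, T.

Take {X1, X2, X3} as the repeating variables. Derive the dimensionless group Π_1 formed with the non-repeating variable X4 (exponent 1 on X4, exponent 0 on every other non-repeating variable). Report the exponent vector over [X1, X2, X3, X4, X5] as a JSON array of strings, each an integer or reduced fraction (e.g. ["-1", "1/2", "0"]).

Exponent matrix [I,M,L,T] × [X1,X2,X3,X4,X5]:
  I: [-1 -1 -2  2  2]
  M: [-1  0  0  1  1]
  L: [-1 -1 -1  0  0]
  T: [-1  0  1 -1 -1]
RREF → pivots at {X1,X2,X3} ⇒ r = 3
Pivot set = {X1,X2,X3}, free = {X4,X5}
RREF:
  r0: [   1    0    0   -1   -1]
  r1: [   0    1    0    3    3]
  r2: [   0    0    1   -2   -2]
  r3: [   0    0    0    0    0]
Fix exponent of X4 at 1, X5 at 0; solve each RREF row for its pivot's exponent:
  r0: exp(X1) + (-1)·1 = 0 ⇒ exp(X1) = 1
  r1: exp(X2) + (3)·1 = 0 ⇒ exp(X2) = -3
  r2: exp(X3) + (-2)·1 = 0 ⇒ exp(X3) = 2
Π_1 = X1 · X2^-3 · X3^2 · X4

["1", "-3", "2", "1", "0"]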